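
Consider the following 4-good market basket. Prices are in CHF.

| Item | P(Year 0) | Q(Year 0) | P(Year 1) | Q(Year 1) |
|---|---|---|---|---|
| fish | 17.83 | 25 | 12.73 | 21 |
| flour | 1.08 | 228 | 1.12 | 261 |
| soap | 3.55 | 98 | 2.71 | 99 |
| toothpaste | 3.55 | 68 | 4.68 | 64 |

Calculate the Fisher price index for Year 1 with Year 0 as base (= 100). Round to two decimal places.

90.81

Laspeyres component (base-period weights):
ΣP(Year 1)Q(Year 0) = 12.73×25 + 1.12×228 + 2.71×98 + 4.68×68 = 318.25 + 255.36 + 265.58 + 318.24 = 1157.43
ΣP(Year 0)Q(Year 0) = 17.83×25 + 1.08×228 + 3.55×98 + 3.55×68 = 445.75 + 246.24 + 347.9 + 241.4 = 1281.29
L = 1157.43 / 1281.29 × 100 = 90.3332
Paasche component (current-period weights):
ΣP(Year 1)Q(Year 1) = 12.73×21 + 1.12×261 + 2.71×99 + 4.68×64 = 267.33 + 292.32 + 268.29 + 299.52 = 1127.46
ΣP(Year 0)Q(Year 1) = 17.83×21 + 1.08×261 + 3.55×99 + 3.55×64 = 374.43 + 281.88 + 351.45 + 227.2 = 1234.96
P = 1127.46 / 1234.96 × 100 = 91.2953
Fisher = √(L × P) = √(90.3332 × 91.2953) = 90.8129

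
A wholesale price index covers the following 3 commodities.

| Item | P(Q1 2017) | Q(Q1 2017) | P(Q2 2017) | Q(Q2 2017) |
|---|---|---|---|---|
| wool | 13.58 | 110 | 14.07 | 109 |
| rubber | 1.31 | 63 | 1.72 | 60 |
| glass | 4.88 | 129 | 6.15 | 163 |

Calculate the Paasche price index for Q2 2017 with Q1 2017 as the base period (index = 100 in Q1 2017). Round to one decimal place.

112.1

Paasche price index uses current-period quantities as weights.
ΣP(Q2 2017)·Q(Q2 2017) = 14.07×109 + 1.72×60 + 6.15×163 = 1533.63 + 103.2 + 1002.45 = 2639.28
ΣP(Q1 2017)·Q(Q2 2017) = 13.58×109 + 1.31×60 + 4.88×163 = 1480.22 + 78.6 + 795.44 = 2354.26
Index = 2639.28 / 2354.26 × 100 = 112.1066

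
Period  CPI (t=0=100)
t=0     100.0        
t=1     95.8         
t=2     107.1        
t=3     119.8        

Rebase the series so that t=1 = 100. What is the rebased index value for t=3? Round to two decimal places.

Rebased(t=3) = 119.8 / 95.8 × 100 = 125.0522

125.05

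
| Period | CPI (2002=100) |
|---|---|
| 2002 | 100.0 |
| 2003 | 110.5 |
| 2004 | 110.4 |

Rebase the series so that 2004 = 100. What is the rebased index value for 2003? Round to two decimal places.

Rebased(2003) = 110.5 / 110.4 × 100 = 100.0906

100.09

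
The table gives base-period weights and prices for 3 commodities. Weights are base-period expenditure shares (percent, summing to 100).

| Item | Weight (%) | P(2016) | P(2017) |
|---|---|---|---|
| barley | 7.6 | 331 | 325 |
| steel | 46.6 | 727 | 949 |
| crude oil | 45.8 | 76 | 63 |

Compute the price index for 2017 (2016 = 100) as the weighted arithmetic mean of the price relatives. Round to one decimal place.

barley: 7.6 × (325/331) = 7.6 × 0.981873 = 7.4622
steel: 46.6 × (949/727) = 46.6 × 1.305365 = 60.8300
crude oil: 45.8 × (63/76) = 45.8 × 0.828947 = 37.9658
Index = Σ wᵢ·(p₁ᵢ/p₀ᵢ) = 7.4622 + 60.8300 + 37.9658 = 106.2580

106.3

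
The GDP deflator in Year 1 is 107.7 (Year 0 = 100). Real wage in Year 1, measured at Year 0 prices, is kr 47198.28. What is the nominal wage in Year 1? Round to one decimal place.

50832.5

Nominal = Real × (Index/100) = 47198.28 × (107.7/100)
        = 47198.28 × 1.077 = 50832.5476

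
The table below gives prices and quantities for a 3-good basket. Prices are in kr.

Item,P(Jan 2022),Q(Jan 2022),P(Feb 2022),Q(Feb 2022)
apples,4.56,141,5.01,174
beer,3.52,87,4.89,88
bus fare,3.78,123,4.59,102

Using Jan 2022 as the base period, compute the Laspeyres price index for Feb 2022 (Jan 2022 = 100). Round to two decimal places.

Laspeyres price index uses base-period quantities as weights.
ΣP(Feb 2022)·Q(Jan 2022) = 5.01×141 + 4.89×87 + 4.59×123 = 706.41 + 425.43 + 564.57 = 1696.41
ΣP(Jan 2022)·Q(Jan 2022) = 4.56×141 + 3.52×87 + 3.78×123 = 642.96 + 306.24 + 464.94 = 1414.14
Index = 1696.41 / 1414.14 × 100 = 119.9605

119.96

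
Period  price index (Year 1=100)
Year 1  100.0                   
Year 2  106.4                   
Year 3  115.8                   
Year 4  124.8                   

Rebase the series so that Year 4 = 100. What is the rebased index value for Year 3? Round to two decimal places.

92.79

Rebased(Year 3) = 115.8 / 124.8 × 100 = 92.7885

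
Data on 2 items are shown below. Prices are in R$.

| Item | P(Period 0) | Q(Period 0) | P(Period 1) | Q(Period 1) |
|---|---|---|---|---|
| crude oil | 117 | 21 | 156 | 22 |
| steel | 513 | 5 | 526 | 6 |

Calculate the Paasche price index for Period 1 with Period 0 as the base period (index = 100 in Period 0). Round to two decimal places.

Paasche price index uses current-period quantities as weights.
ΣP(Period 1)·Q(Period 1) = 156×22 + 526×6 = 3432 + 3156 = 6588
ΣP(Period 0)·Q(Period 1) = 117×22 + 513×6 = 2574 + 3078 = 5652
Index = 6588 / 5652 × 100 = 116.5605

116.56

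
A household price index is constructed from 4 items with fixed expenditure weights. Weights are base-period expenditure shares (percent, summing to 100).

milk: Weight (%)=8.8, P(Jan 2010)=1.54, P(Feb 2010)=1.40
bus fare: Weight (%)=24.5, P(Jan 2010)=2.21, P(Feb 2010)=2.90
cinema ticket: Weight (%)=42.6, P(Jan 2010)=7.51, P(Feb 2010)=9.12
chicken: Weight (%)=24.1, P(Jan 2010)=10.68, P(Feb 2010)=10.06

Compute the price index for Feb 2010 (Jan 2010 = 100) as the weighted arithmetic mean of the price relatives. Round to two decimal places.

milk: 8.8 × (1.40/1.54) = 8.8 × 0.909091 = 8.0000
bus fare: 24.5 × (2.90/2.21) = 24.5 × 1.312217 = 32.1493
cinema ticket: 42.6 × (9.12/7.51) = 42.6 × 1.214381 = 51.7326
chicken: 24.1 × (10.06/10.68) = 24.1 × 0.941948 = 22.7009
Index = Σ wᵢ·(p₁ᵢ/p₀ᵢ) = 8.0000 + 32.1493 + 51.7326 + 22.7009 = 114.5829

114.58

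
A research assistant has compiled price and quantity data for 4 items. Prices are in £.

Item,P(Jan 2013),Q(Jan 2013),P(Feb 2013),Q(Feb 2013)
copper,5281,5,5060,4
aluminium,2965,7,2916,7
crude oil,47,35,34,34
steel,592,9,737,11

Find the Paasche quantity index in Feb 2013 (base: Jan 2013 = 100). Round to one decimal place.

Paasche quantity index uses current-period prices as weights.
ΣP(Feb 2013)·Q(Feb 2013) = 5060×4 + 2916×7 + 34×34 + 737×11 = 20240 + 20412 + 1156 + 8107 = 49915
ΣP(Feb 2013)·Q(Jan 2013) = 5060×5 + 2916×7 + 34×35 + 737×9 = 25300 + 20412 + 1190 + 6633 = 53535
Index = 49915 / 53535 × 100 = 93.2381

93.2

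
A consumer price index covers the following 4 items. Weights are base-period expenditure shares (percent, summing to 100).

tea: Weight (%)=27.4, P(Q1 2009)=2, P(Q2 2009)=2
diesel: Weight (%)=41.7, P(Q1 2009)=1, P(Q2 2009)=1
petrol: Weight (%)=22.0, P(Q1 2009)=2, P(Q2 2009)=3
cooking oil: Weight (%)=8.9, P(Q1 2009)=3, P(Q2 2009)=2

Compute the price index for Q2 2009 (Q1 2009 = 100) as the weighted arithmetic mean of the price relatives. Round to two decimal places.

tea: 27.4 × (2/2) = 27.4 × 1.000000 = 27.4000
diesel: 41.7 × (1/1) = 41.7 × 1.000000 = 41.7000
petrol: 22.0 × (3/2) = 22.0 × 1.500000 = 33.0000
cooking oil: 8.9 × (2/3) = 8.9 × 0.666667 = 5.9333
Index = Σ wᵢ·(p₁ᵢ/p₀ᵢ) = 27.4000 + 41.7000 + 33.0000 + 5.9333 = 108.0333

108.03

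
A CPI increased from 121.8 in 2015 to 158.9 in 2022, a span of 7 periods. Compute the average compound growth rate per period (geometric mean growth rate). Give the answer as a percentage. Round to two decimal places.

Growth factor = (158.9/121.8)^(1/7) = (1.304598)^(1/7) = 1.038716
Growth rate = 1.038716 − 1 = 0.038716 = 3.8716%

3.87%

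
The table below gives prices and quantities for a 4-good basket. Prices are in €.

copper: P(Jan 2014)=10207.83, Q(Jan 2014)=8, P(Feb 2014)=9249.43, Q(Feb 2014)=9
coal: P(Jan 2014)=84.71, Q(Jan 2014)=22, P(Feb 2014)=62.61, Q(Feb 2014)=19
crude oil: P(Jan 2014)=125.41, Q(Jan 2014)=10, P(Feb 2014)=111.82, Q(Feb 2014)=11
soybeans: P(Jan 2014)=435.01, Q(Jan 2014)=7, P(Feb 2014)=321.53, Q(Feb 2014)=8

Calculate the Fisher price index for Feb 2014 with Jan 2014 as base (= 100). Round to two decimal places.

Laspeyres component (base-period weights):
ΣP(Feb 2014)Q(Jan 2014) = 9249.43×8 + 62.61×22 + 111.82×10 + 321.53×7 = 73995.44 + 1377.42 + 1118.2 + 2250.71 = 78741.77
ΣP(Jan 2014)Q(Jan 2014) = 10207.83×8 + 84.71×22 + 125.41×10 + 435.01×7 = 81662.64 + 1863.62 + 1254.1 + 3045.07 = 87825.43
L = 78741.77 / 87825.43 × 100 = 89.6571
Paasche component (current-period weights):
ΣP(Feb 2014)Q(Feb 2014) = 9249.43×9 + 62.61×19 + 111.82×11 + 321.53×8 = 83244.87 + 1189.59 + 1230.02 + 2572.24 = 88236.72
ΣP(Jan 2014)Q(Feb 2014) = 10207.83×9 + 84.71×19 + 125.41×11 + 435.01×8 = 91870.47 + 1609.49 + 1379.51 + 3480.08 = 98339.55
P = 88236.72 / 98339.55 × 100 = 89.7266
Fisher = √(L × P) = √(89.6571 × 89.7266) = 89.6919

89.69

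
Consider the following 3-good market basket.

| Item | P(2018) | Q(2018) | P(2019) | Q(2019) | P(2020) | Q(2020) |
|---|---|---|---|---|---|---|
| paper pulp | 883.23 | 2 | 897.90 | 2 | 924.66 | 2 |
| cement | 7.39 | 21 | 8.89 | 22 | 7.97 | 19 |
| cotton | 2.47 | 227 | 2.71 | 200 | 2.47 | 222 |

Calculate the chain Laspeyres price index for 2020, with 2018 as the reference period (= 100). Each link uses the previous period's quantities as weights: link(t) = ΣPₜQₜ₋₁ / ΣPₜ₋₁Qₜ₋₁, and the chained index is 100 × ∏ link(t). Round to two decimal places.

104.04

Link 2018→2019:
ΣP(2019)Q(2018) = 897.90×2 + 8.89×21 + 2.71×227 = 1795.8 + 186.69 + 615.17 = 2597.66
ΣP(2018)Q(2018) = 883.23×2 + 7.39×21 + 2.47×227 = 1766.46 + 155.19 + 560.69 = 2482.34
link = 2597.66/2482.34 = 1.046456
Link 2019→2020:
ΣP(2020)Q(2019) = 924.66×2 + 7.97×22 + 2.47×200 = 1849.32 + 175.34 + 494 = 2518.66
ΣP(2019)Q(2019) = 897.90×2 + 8.89×22 + 2.71×200 = 1795.8 + 195.58 + 542 = 2533.38
link = 2518.66/2533.38 = 0.994190
Chained index = 100 × 1.046456 × 0.994190 = 104.0376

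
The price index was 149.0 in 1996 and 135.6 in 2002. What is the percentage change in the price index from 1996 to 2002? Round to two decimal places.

Change = (135.6 − 149.0) / 149.0 × 100
       = -13.4 / 149.0 × 100 = -8.9933%

-8.99%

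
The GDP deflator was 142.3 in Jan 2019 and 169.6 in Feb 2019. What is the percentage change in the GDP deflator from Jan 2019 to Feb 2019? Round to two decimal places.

Change = (169.6 − 142.3) / 142.3 × 100
       = 27.3 / 142.3 × 100 = 19.1848%

19.18%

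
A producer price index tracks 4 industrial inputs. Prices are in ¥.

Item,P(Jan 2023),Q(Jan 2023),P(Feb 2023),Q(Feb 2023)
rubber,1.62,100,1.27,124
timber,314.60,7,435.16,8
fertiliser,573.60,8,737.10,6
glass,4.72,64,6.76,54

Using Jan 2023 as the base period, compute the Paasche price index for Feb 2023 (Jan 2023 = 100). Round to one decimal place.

Paasche price index uses current-period quantities as weights.
ΣP(Feb 2023)·Q(Feb 2023) = 1.27×124 + 435.16×8 + 737.10×6 + 6.76×54 = 157.48 + 3481.28 + 4422.6 + 365.04 = 8426.4
ΣP(Jan 2023)·Q(Feb 2023) = 1.62×124 + 314.60×8 + 573.60×6 + 4.72×54 = 200.88 + 2516.8 + 3441.6 + 254.88 = 6414.16
Index = 8426.4 / 6414.16 × 100 = 131.3718

131.4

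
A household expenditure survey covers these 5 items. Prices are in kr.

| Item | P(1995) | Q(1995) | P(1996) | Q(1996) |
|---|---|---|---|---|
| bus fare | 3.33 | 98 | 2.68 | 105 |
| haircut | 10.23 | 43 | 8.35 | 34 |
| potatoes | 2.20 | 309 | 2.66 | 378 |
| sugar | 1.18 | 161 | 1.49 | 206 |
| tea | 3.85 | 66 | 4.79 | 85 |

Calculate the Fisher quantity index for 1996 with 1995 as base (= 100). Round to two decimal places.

112.66

Laspeyres component (base-period weights):
ΣP(1995)Q(1996) = 3.33×105 + 10.23×34 + 2.20×378 + 1.18×206 + 3.85×85 = 349.65 + 347.82 + 831.6 + 243.08 + 327.25 = 2099.4
ΣP(1995)Q(1995) = 3.33×98 + 10.23×43 + 2.20×309 + 1.18×161 + 3.85×66 = 326.34 + 439.89 + 679.8 + 189.98 + 254.1 = 1890.11
L = 2099.4 / 1890.11 × 100 = 111.0729
Paasche component (current-period weights):
ΣP(1996)Q(1996) = 2.68×105 + 8.35×34 + 2.66×378 + 1.49×206 + 4.79×85 = 281.4 + 283.9 + 1005.48 + 306.94 + 407.15 = 2284.87
ΣP(1996)Q(1995) = 2.68×98 + 8.35×43 + 2.66×309 + 1.49×161 + 4.79×66 = 262.64 + 359.05 + 821.94 + 239.89 + 316.14 = 1999.66
P = 2284.87 / 1999.66 × 100 = 114.2629
Fisher = √(L × P) = √(111.0729 × 114.2629) = 112.6566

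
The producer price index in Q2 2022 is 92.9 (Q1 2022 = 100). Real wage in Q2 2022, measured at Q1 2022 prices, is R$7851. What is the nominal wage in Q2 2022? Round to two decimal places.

Nominal = Real × (Index/100) = 7851 × (92.9/100)
        = 7851 × 0.929 = 7293.5790

7293.58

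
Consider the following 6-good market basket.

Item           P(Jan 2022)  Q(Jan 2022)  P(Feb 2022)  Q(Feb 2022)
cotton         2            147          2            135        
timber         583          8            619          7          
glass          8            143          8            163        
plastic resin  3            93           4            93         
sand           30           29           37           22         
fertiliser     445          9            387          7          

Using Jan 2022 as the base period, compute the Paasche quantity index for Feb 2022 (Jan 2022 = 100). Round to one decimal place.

Paasche quantity index uses current-period prices as weights.
ΣP(Feb 2022)·Q(Feb 2022) = 2×135 + 619×7 + 8×163 + 4×93 + 37×22 + 387×7 = 270 + 4333 + 1304 + 372 + 814 + 2709 = 9802
ΣP(Feb 2022)·Q(Jan 2022) = 2×147 + 619×8 + 8×143 + 4×93 + 37×29 + 387×9 = 294 + 4952 + 1144 + 372 + 1073 + 3483 = 11318
Index = 9802 / 11318 × 100 = 86.6054

86.6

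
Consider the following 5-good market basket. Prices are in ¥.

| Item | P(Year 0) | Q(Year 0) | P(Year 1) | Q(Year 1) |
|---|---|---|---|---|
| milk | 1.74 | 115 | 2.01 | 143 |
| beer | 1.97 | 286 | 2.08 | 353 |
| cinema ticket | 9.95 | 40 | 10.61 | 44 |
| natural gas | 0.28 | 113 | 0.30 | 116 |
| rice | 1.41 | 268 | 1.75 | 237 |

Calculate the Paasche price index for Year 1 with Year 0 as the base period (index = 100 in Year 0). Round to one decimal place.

Paasche price index uses current-period quantities as weights.
ΣP(Year 1)·Q(Year 1) = 2.01×143 + 2.08×353 + 10.61×44 + 0.30×116 + 1.75×237 = 287.43 + 734.24 + 466.84 + 34.8 + 414.75 = 1938.06
ΣP(Year 0)·Q(Year 1) = 1.74×143 + 1.97×353 + 9.95×44 + 0.28×116 + 1.41×237 = 248.82 + 695.41 + 437.8 + 32.48 + 334.17 = 1748.68
Index = 1938.06 / 1748.68 × 100 = 110.8299

110.8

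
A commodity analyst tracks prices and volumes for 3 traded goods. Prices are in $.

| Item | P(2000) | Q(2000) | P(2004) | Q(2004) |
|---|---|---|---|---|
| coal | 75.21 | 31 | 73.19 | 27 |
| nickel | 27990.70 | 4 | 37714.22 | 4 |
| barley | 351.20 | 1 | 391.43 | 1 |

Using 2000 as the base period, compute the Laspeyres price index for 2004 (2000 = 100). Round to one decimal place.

133.9

Laspeyres price index uses base-period quantities as weights.
ΣP(2004)·Q(2000) = 73.19×31 + 37714.22×4 + 391.43×1 = 2268.89 + 150856.88 + 391.43 = 153517.2
ΣP(2000)·Q(2000) = 75.21×31 + 27990.70×4 + 351.20×1 = 2331.51 + 111962.8 + 351.2 = 114645.51
Index = 153517.2 / 114645.51 × 100 = 133.9060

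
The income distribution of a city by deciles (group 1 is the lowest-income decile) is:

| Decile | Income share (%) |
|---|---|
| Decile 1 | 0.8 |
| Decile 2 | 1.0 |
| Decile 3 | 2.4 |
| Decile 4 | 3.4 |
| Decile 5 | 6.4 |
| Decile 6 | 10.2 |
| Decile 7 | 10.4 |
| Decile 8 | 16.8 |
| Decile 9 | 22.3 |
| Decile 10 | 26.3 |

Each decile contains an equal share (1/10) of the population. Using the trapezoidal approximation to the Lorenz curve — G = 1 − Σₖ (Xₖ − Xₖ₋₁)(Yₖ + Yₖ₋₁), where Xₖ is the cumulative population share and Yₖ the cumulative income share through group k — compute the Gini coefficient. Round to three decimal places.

Cumulative income shares Yₖ: 0.0080, 0.0180, 0.0420, 0.0760, 0.1400, 0.2420, 0.3460, 0.5140, 0.7370, 1.0000
Σ (Xₖ−Xₖ₋₁)(Yₖ+Yₖ₋₁) = (1/10)(0.0080+0.0000) + (1/10)(0.0180+0.0080) + (1/10)(0.0420+0.0180) + (1/10)(0.0760+0.0420) + (1/10)(0.1400+0.0760) + (1/10)(0.2420+0.1400) + (1/10)(0.3460+0.2420) + (1/10)(0.5140+0.3460) + (1/10)(0.7370+0.5140) + (1/10)(1.0000+0.7370)
  = 0.0008 + 0.0026 + 0.0060 + 0.0118 + 0.0216 + 0.0382 + 0.0588 + 0.0860 + 0.1251 + 0.1737 = 0.5246
G = 1 − 0.5246 = 0.4754

0.475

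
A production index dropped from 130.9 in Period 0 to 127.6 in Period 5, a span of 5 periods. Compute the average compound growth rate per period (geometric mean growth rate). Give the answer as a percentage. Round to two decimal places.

Growth factor = (127.6/130.9)^(1/5) = (0.974790)^(1/5) = 0.994906
Growth rate = 0.994906 − 1 = -0.005094 = -0.5094%

-0.51%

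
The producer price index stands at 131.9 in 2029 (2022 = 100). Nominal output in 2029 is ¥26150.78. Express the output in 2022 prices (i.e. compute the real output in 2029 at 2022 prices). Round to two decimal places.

19826.22

Real = Nominal ÷ (Index/100) = 26150.78 ÷ (131.9/100)
     = 26150.78 ÷ 1.319 = 19826.2168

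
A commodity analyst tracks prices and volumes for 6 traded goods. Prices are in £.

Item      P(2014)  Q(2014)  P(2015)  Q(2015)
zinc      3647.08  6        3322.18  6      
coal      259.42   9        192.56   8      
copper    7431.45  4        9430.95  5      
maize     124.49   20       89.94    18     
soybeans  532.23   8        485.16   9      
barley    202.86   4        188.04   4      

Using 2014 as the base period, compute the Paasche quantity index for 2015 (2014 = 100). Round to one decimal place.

Paasche quantity index uses current-period prices as weights.
ΣP(2015)·Q(2015) = 3322.18×6 + 192.56×8 + 9430.95×5 + 89.94×18 + 485.16×9 + 188.04×4 = 19933.08 + 1540.48 + 47154.75 + 1618.92 + 4366.44 + 752.16 = 75365.83
ΣP(2015)·Q(2014) = 3322.18×6 + 192.56×9 + 9430.95×4 + 89.94×20 + 485.16×8 + 188.04×4 = 19933.08 + 1733.04 + 37723.8 + 1798.8 + 3881.28 + 752.16 = 65822.16
Index = 75365.83 / 65822.16 × 100 = 114.4992

114.5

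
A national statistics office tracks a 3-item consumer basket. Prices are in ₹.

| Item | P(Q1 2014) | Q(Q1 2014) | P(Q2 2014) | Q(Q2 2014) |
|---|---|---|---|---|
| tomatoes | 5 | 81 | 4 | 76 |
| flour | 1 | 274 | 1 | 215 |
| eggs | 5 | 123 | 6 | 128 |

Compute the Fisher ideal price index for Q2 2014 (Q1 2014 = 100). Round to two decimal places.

103.73

Laspeyres component (base-period weights):
ΣP(Q2 2014)Q(Q1 2014) = 4×81 + 1×274 + 6×123 = 324 + 274 + 738 = 1336
ΣP(Q1 2014)Q(Q1 2014) = 5×81 + 1×274 + 5×123 = 405 + 274 + 615 = 1294
L = 1336 / 1294 × 100 = 103.2457
Paasche component (current-period weights):
ΣP(Q2 2014)Q(Q2 2014) = 4×76 + 1×215 + 6×128 = 304 + 215 + 768 = 1287
ΣP(Q1 2014)Q(Q2 2014) = 5×76 + 1×215 + 5×128 = 380 + 215 + 640 = 1235
P = 1287 / 1235 × 100 = 104.2105
Fisher = √(L × P) = √(103.2457 × 104.2105) = 103.7270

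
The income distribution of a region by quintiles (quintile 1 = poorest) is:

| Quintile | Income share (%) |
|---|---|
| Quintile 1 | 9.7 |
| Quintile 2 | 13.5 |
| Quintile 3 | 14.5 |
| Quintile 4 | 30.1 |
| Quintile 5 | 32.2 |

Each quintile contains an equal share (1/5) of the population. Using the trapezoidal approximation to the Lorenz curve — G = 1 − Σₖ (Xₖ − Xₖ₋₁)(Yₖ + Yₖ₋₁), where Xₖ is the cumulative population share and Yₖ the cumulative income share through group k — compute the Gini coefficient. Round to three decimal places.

Cumulative income shares Yₖ: 0.0970, 0.2320, 0.3770, 0.6780, 1.0000
Σ (Xₖ−Xₖ₋₁)(Yₖ+Yₖ₋₁) = (1/5)(0.0970+0.0000) + (1/5)(0.2320+0.0970) + (1/5)(0.3770+0.2320) + (1/5)(0.6780+0.3770) + (1/5)(1.0000+0.6780)
  = 0.0194 + 0.0658 + 0.1218 + 0.2110 + 0.3356 = 0.7536
G = 1 − 0.7536 = 0.2464

0.246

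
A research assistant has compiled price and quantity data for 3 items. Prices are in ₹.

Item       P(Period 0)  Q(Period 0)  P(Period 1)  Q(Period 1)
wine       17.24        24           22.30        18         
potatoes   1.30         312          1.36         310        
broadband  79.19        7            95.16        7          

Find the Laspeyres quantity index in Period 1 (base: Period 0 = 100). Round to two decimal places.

Laspeyres quantity index uses base-period prices as weights.
ΣP(Period 0)·Q(Period 1) = 17.24×18 + 1.30×310 + 79.19×7 = 310.32 + 403 + 554.33 = 1267.65
ΣP(Period 0)·Q(Period 0) = 17.24×24 + 1.30×312 + 79.19×7 = 413.76 + 405.6 + 554.33 = 1373.69
Index = 1267.65 / 1373.69 × 100 = 92.2806

92.28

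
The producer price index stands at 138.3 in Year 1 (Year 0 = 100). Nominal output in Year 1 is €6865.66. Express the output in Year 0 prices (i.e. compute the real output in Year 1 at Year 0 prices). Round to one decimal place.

Real = Nominal ÷ (Index/100) = 6865.66 ÷ (138.3/100)
     = 6865.66 ÷ 1.383 = 4964.3239

4964.3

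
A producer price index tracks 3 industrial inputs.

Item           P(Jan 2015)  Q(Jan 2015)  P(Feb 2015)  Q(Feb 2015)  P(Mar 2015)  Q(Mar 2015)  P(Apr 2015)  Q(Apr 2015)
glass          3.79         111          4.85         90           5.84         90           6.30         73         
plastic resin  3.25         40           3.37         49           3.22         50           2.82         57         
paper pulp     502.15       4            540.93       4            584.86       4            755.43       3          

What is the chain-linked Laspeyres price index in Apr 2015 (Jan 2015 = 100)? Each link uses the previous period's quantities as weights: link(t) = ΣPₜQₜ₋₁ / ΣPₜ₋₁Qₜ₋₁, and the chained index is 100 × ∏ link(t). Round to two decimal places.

149.34

Link Jan 2015→Feb 2015:
ΣP(Feb 2015)Q(Jan 2015) = 4.85×111 + 3.37×40 + 540.93×4 = 538.35 + 134.8 + 2163.72 = 2836.87
ΣP(Jan 2015)Q(Jan 2015) = 3.79×111 + 3.25×40 + 502.15×4 = 420.69 + 130 + 2008.6 = 2559.29
link = 2836.87/2559.29 = 1.108460
Link Feb 2015→Mar 2015:
ΣP(Mar 2015)Q(Feb 2015) = 5.84×90 + 3.22×49 + 584.86×4 = 525.6 + 157.78 + 2339.44 = 3022.82
ΣP(Feb 2015)Q(Feb 2015) = 4.85×90 + 3.37×49 + 540.93×4 = 436.5 + 165.13 + 2163.72 = 2765.35
link = 3022.82/2765.35 = 1.093106
Link Mar 2015→Apr 2015:
ΣP(Apr 2015)Q(Mar 2015) = 6.30×90 + 2.82×50 + 755.43×4 = 567 + 141 + 3021.72 = 3729.72
ΣP(Mar 2015)Q(Mar 2015) = 5.84×90 + 3.22×50 + 584.86×4 = 525.6 + 161 + 2339.44 = 3026.04
link = 3729.72/3026.04 = 1.232542
Chained index = 100 × 1.108460 × 1.093106 × 1.232542 = 149.3426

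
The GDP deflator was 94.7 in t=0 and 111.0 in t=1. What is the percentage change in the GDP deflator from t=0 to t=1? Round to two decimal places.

Change = (111.0 − 94.7) / 94.7 × 100
       = 16.3 / 94.7 × 100 = 17.2122%

17.21%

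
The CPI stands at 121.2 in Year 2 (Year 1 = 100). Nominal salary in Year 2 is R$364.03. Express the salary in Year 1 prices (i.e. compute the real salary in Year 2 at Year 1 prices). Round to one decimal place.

300.4

Real = Nominal ÷ (Index/100) = 364.03 ÷ (121.2/100)
     = 364.03 ÷ 1.212 = 300.3548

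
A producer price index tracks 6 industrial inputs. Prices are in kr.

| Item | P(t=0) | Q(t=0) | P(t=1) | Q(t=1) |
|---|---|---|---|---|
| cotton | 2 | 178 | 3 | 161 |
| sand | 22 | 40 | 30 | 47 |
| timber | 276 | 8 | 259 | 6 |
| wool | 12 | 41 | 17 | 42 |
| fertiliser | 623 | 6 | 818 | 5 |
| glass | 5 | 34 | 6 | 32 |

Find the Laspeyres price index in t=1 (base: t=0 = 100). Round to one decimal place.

Laspeyres price index uses base-period quantities as weights.
ΣP(t=1)·Q(t=0) = 3×178 + 30×40 + 259×8 + 17×41 + 818×6 + 6×34 = 534 + 1200 + 2072 + 697 + 4908 + 204 = 9615
ΣP(t=0)·Q(t=0) = 2×178 + 22×40 + 276×8 + 12×41 + 623×6 + 5×34 = 356 + 880 + 2208 + 492 + 3738 + 170 = 7844
Index = 9615 / 7844 × 100 = 122.5778

122.6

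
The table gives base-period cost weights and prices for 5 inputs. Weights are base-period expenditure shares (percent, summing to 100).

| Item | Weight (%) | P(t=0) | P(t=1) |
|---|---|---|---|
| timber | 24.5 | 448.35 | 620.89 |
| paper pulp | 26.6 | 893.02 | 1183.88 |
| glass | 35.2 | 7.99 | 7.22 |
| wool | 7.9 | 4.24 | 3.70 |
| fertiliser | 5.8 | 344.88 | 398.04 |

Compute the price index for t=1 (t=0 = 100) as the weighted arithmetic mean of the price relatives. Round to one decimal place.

timber: 24.5 × (620.89/448.35) = 24.5 × 1.384833 = 33.9284
paper pulp: 26.6 × (1183.88/893.02) = 26.6 × 1.325704 = 35.2637
glass: 35.2 × (7.22/7.99) = 35.2 × 0.903630 = 31.8078
wool: 7.9 × (3.70/4.24) = 7.9 × 0.872642 = 6.8939
fertiliser: 5.8 × (398.04/344.88) = 5.8 × 1.154141 = 6.6940
Index = Σ wᵢ·(p₁ᵢ/p₀ᵢ) = 33.9284 + 35.2637 + 31.8078 + 6.8939 + 6.6940 = 114.5878

114.6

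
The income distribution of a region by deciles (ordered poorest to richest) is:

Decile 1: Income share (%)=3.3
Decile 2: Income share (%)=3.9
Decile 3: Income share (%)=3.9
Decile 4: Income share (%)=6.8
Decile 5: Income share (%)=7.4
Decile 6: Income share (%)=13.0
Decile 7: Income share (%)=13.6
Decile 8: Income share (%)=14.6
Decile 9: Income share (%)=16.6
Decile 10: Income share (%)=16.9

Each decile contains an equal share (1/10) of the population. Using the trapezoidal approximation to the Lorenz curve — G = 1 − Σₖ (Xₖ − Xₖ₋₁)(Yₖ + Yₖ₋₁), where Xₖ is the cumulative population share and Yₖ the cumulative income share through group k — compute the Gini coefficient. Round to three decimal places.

0.291

Cumulative income shares Yₖ: 0.0330, 0.0720, 0.1110, 0.1790, 0.2530, 0.3830, 0.5190, 0.6650, 0.8310, 1.0000
Σ (Xₖ−Xₖ₋₁)(Yₖ+Yₖ₋₁) = (1/10)(0.0330+0.0000) + (1/10)(0.0720+0.0330) + (1/10)(0.1110+0.0720) + (1/10)(0.1790+0.1110) + (1/10)(0.2530+0.1790) + (1/10)(0.3830+0.2530) + (1/10)(0.5190+0.3830) + (1/10)(0.6650+0.5190) + (1/10)(0.8310+0.6650) + (1/10)(1.0000+0.8310)
  = 0.0033 + 0.0105 + 0.0183 + 0.0290 + 0.0432 + 0.0636 + 0.0902 + 0.1184 + 0.1496 + 0.1831 = 0.7092
G = 1 − 0.7092 = 0.2908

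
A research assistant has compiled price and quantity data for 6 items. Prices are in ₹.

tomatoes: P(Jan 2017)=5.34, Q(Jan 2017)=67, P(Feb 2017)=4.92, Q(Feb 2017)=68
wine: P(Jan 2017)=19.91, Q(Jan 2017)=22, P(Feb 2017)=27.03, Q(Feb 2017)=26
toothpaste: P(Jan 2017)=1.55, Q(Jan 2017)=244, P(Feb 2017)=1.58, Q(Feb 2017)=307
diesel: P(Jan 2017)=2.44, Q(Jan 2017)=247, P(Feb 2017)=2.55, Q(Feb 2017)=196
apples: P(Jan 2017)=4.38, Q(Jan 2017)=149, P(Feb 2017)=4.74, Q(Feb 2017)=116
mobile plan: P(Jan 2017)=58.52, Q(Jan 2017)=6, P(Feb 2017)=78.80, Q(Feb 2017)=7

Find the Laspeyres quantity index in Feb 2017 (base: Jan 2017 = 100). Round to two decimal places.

99.00

Laspeyres quantity index uses base-period prices as weights.
ΣP(Jan 2017)·Q(Feb 2017) = 5.34×68 + 19.91×26 + 1.55×307 + 2.44×196 + 4.38×116 + 58.52×7 = 363.12 + 517.66 + 475.85 + 478.24 + 508.08 + 409.64 = 2752.59
ΣP(Jan 2017)·Q(Jan 2017) = 5.34×67 + 19.91×22 + 1.55×244 + 2.44×247 + 4.38×149 + 58.52×6 = 357.78 + 438.02 + 378.2 + 602.68 + 652.62 + 351.12 = 2780.42
Index = 2752.59 / 2780.42 × 100 = 98.9991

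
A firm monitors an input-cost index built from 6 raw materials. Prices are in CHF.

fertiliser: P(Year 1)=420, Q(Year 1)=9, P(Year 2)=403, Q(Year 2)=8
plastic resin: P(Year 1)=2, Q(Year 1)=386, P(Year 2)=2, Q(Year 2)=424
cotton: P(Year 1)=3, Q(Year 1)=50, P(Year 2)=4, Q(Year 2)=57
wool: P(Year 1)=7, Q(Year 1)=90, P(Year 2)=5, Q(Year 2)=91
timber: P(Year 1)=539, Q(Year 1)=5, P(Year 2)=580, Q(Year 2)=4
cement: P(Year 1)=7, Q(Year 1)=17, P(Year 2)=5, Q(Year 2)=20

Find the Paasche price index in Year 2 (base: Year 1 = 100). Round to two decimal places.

Paasche price index uses current-period quantities as weights.
ΣP(Year 2)·Q(Year 2) = 403×8 + 2×424 + 4×57 + 5×91 + 580×4 + 5×20 = 3224 + 848 + 228 + 455 + 2320 + 100 = 7175
ΣP(Year 1)·Q(Year 2) = 420×8 + 2×424 + 3×57 + 7×91 + 539×4 + 7×20 = 3360 + 848 + 171 + 637 + 2156 + 140 = 7312
Index = 7175 / 7312 × 100 = 98.1264

98.13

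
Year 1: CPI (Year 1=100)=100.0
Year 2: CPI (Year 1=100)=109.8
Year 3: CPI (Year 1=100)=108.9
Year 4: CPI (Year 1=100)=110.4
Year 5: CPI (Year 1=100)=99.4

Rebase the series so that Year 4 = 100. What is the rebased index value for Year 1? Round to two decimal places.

Rebased(Year 1) = 100.0 / 110.4 × 100 = 90.5797

90.58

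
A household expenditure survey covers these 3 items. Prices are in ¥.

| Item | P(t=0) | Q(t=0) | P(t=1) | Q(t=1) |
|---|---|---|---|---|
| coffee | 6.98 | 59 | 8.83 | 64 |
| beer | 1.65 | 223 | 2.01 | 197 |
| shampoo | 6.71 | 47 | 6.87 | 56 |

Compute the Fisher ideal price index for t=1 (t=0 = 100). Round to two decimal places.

Laspeyres component (base-period weights):
ΣP(t=1)Q(t=0) = 8.83×59 + 2.01×223 + 6.87×47 = 520.97 + 448.23 + 322.89 = 1292.09
ΣP(t=0)Q(t=0) = 6.98×59 + 1.65×223 + 6.71×47 = 411.82 + 367.95 + 315.37 = 1095.14
L = 1292.09 / 1095.14 × 100 = 117.9840
Paasche component (current-period weights):
ΣP(t=1)Q(t=1) = 8.83×64 + 2.01×197 + 6.87×56 = 565.12 + 395.97 + 384.72 = 1345.81
ΣP(t=0)Q(t=1) = 6.98×64 + 1.65×197 + 6.71×56 = 446.72 + 325.05 + 375.76 = 1147.53
P = 1345.81 / 1147.53 × 100 = 117.2789
Fisher = √(L × P) = √(117.9840 × 117.2789) = 117.6309

117.63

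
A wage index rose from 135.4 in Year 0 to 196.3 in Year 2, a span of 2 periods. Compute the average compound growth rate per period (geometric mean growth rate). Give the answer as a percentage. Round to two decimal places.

Growth factor = (196.3/135.4)^(1/2) = (1.449778)^(1/2) = 1.204067
Growth rate = 1.204067 − 1 = 0.204067 = 20.4067%

20.41%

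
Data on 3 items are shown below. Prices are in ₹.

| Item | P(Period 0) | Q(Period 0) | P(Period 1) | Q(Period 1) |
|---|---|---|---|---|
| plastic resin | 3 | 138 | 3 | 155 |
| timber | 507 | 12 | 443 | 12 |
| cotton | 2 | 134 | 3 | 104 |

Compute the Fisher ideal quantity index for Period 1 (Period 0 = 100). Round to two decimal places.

Laspeyres component (base-period weights):
ΣP(Period 0)Q(Period 1) = 3×155 + 507×12 + 2×104 = 465 + 6084 + 208 = 6757
ΣP(Period 0)Q(Period 0) = 3×138 + 507×12 + 2×134 = 414 + 6084 + 268 = 6766
L = 6757 / 6766 × 100 = 99.8670
Paasche component (current-period weights):
ΣP(Period 1)Q(Period 1) = 3×155 + 443×12 + 3×104 = 465 + 5316 + 312 = 6093
ΣP(Period 1)Q(Period 0) = 3×138 + 443×12 + 3×134 = 414 + 5316 + 402 = 6132
P = 6093 / 6132 × 100 = 99.3640
Fisher = √(L × P) = √(99.8670 × 99.3640) = 99.6152

99.62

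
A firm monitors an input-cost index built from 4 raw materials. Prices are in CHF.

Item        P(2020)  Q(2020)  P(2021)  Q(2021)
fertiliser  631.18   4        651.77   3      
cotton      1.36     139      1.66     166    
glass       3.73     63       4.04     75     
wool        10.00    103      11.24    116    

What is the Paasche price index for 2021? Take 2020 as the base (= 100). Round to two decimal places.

107.83

Paasche price index uses current-period quantities as weights.
ΣP(2021)·Q(2021) = 651.77×3 + 1.66×166 + 4.04×75 + 11.24×116 = 1955.31 + 275.56 + 303 + 1303.84 = 3837.71
ΣP(2020)·Q(2021) = 631.18×3 + 1.36×166 + 3.73×75 + 10.00×116 = 1893.54 + 225.76 + 279.75 + 1160 = 3559.05
Index = 3837.71 / 3559.05 × 100 = 107.8296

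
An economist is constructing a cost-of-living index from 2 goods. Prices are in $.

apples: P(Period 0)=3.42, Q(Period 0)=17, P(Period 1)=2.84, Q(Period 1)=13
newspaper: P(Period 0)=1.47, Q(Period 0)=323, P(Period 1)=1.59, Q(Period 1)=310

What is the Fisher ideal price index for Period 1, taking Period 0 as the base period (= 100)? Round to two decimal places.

105.68

Laspeyres component (base-period weights):
ΣP(Period 1)Q(Period 0) = 2.84×17 + 1.59×323 = 48.28 + 513.57 = 561.85
ΣP(Period 0)Q(Period 0) = 3.42×17 + 1.47×323 = 58.14 + 474.81 = 532.95
L = 561.85 / 532.95 × 100 = 105.4226
Paasche component (current-period weights):
ΣP(Period 1)Q(Period 1) = 2.84×13 + 1.59×310 = 36.92 + 492.9 = 529.82
ΣP(Period 0)Q(Period 1) = 3.42×13 + 1.47×310 = 44.46 + 455.7 = 500.16
P = 529.82 / 500.16 × 100 = 105.9301
Fisher = √(L × P) = √(105.4226 × 105.9301) = 105.6761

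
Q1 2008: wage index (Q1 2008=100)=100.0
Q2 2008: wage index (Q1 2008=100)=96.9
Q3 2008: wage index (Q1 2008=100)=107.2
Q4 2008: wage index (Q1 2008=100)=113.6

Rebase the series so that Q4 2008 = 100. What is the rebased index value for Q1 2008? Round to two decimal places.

Rebased(Q1 2008) = 100.0 / 113.6 × 100 = 88.0282

88.03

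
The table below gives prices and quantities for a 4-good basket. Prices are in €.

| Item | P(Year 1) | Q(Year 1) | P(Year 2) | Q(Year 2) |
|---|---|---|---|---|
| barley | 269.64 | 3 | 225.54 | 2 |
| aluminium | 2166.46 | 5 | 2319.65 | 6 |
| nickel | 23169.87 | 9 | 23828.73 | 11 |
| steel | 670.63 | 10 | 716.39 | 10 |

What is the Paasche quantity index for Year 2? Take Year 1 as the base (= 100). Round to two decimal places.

Paasche quantity index uses current-period prices as weights.
ΣP(Year 2)·Q(Year 2) = 225.54×2 + 2319.65×6 + 23828.73×11 + 716.39×10 = 451.08 + 13917.9 + 262116.03 + 7163.9 = 283648.91
ΣP(Year 2)·Q(Year 1) = 225.54×3 + 2319.65×5 + 23828.73×9 + 716.39×10 = 676.62 + 11598.25 + 214458.57 + 7163.9 = 233897.34
Index = 283648.91 / 233897.34 × 100 = 121.2707

121.27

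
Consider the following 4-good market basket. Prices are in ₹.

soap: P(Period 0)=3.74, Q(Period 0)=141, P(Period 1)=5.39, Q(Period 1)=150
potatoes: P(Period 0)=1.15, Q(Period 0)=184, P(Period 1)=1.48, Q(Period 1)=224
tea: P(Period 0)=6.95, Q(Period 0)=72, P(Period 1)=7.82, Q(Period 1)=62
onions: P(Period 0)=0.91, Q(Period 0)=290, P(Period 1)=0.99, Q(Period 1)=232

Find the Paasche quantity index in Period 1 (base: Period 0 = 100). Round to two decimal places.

98.52

Paasche quantity index uses current-period prices as weights.
ΣP(Period 1)·Q(Period 1) = 5.39×150 + 1.48×224 + 7.82×62 + 0.99×232 = 808.5 + 331.52 + 484.84 + 229.68 = 1854.54
ΣP(Period 1)·Q(Period 0) = 5.39×141 + 1.48×184 + 7.82×72 + 0.99×290 = 759.99 + 272.32 + 563.04 + 287.1 = 1882.45
Index = 1854.54 / 1882.45 × 100 = 98.5174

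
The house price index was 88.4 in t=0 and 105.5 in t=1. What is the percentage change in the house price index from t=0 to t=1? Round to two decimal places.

19.34%

Change = (105.5 − 88.4) / 88.4 × 100
       = 17.1 / 88.4 × 100 = 19.3439%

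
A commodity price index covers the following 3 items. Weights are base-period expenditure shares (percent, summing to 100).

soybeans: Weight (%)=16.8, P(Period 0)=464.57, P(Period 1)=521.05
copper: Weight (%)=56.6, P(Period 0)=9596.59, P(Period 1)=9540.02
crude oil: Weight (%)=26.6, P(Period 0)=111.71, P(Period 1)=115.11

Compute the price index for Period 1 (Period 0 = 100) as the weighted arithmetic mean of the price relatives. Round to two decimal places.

soybeans: 16.8 × (521.05/464.57) = 16.8 × 1.121575 = 18.8425
copper: 56.6 × (9540.02/9596.59) = 56.6 × 0.994105 = 56.2664
crude oil: 26.6 × (115.11/111.71) = 26.6 × 1.030436 = 27.4096
Index = Σ wᵢ·(p₁ᵢ/p₀ᵢ) = 18.8425 + 56.2664 + 27.4096 = 102.5184

102.52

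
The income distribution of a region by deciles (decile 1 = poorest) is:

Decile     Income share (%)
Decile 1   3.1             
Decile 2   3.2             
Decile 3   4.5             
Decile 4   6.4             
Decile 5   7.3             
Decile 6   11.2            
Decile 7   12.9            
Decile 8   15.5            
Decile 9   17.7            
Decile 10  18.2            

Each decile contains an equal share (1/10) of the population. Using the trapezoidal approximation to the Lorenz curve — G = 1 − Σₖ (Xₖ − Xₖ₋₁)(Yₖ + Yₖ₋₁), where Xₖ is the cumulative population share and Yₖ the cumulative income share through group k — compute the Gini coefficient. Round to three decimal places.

0.316

Cumulative income shares Yₖ: 0.0310, 0.0630, 0.1080, 0.1720, 0.2450, 0.3570, 0.4860, 0.6410, 0.8180, 1.0000
Σ (Xₖ−Xₖ₋₁)(Yₖ+Yₖ₋₁) = (1/10)(0.0310+0.0000) + (1/10)(0.0630+0.0310) + (1/10)(0.1080+0.0630) + (1/10)(0.1720+0.1080) + (1/10)(0.2450+0.1720) + (1/10)(0.3570+0.2450) + (1/10)(0.4860+0.3570) + (1/10)(0.6410+0.4860) + (1/10)(0.8180+0.6410) + (1/10)(1.0000+0.8180)
  = 0.0031 + 0.0094 + 0.0171 + 0.0280 + 0.0417 + 0.0602 + 0.0843 + 0.1127 + 0.1459 + 0.1818 = 0.6842
G = 1 − 0.6842 = 0.3158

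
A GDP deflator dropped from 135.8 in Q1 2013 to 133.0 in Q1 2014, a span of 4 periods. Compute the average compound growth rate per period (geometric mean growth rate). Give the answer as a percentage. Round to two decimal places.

Growth factor = (133.0/135.8)^(1/4) = (0.979381)^(1/4) = 0.994805
Growth rate = 0.994805 − 1 = -0.005195 = -0.5195%

-0.52%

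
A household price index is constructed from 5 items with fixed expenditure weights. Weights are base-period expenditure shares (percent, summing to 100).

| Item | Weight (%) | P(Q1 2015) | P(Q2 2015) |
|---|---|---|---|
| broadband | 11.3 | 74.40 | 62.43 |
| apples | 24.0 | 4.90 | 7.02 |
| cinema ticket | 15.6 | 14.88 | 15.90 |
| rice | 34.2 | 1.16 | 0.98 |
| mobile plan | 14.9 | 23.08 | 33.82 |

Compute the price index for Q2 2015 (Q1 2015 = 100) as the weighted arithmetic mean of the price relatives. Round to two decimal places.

111.26

broadband: 11.3 × (62.43/74.40) = 11.3 × 0.839113 = 9.4820
apples: 24.0 × (7.02/4.90) = 24.0 × 1.432653 = 34.3837
cinema ticket: 15.6 × (15.90/14.88) = 15.6 × 1.068548 = 16.6694
rice: 34.2 × (0.98/1.16) = 34.2 × 0.844828 = 28.8931
mobile plan: 14.9 × (33.82/23.08) = 14.9 × 1.465338 = 21.8335
Index = Σ wᵢ·(p₁ᵢ/p₀ᵢ) = 9.4820 + 34.3837 + 16.6694 + 28.8931 + 21.8335 = 111.2616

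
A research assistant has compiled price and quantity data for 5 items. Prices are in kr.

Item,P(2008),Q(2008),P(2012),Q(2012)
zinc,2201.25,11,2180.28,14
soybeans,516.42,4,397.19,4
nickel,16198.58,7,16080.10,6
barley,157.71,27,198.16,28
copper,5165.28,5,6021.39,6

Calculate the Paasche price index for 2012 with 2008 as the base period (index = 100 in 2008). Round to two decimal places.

Paasche price index uses current-period quantities as weights.
ΣP(2012)·Q(2012) = 2180.28×14 + 397.19×4 + 16080.10×6 + 198.16×28 + 6021.39×6 = 30523.92 + 1588.76 + 96480.6 + 5548.48 + 36128.34 = 170270.1
ΣP(2008)·Q(2012) = 2201.25×14 + 516.42×4 + 16198.58×6 + 157.71×28 + 5165.28×6 = 30817.5 + 2065.68 + 97191.48 + 4415.88 + 30991.68 = 165482.22
Index = 170270.1 / 165482.22 × 100 = 102.8933

102.89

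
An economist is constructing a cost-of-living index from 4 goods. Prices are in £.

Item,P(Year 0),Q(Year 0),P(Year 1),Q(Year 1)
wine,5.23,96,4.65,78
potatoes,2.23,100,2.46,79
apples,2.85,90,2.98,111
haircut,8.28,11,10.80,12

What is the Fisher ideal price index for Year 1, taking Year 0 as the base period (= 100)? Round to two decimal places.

101.19

Laspeyres component (base-period weights):
ΣP(Year 1)Q(Year 0) = 4.65×96 + 2.46×100 + 2.98×90 + 10.80×11 = 446.4 + 246 + 268.2 + 118.8 = 1079.4
ΣP(Year 0)Q(Year 0) = 5.23×96 + 2.23×100 + 2.85×90 + 8.28×11 = 502.08 + 223 + 256.5 + 91.08 = 1072.66
L = 1079.4 / 1072.66 × 100 = 100.6283
Paasche component (current-period weights):
ΣP(Year 1)Q(Year 1) = 4.65×78 + 2.46×79 + 2.98×111 + 10.80×12 = 362.7 + 194.34 + 330.78 + 129.6 = 1017.42
ΣP(Year 0)Q(Year 1) = 5.23×78 + 2.23×79 + 2.85×111 + 8.28×12 = 407.94 + 176.17 + 316.35 + 99.36 = 999.82
P = 1017.42 / 999.82 × 100 = 101.7603
Fisher = √(L × P) = √(100.6283 × 101.7603) = 101.1927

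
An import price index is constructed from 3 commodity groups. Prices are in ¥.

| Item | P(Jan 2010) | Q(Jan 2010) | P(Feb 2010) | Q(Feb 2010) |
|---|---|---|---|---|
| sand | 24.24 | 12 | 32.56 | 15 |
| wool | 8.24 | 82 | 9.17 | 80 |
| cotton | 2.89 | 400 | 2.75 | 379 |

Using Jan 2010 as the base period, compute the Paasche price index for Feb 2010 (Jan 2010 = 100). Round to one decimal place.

106.9

Paasche price index uses current-period quantities as weights.
ΣP(Feb 2010)·Q(Feb 2010) = 32.56×15 + 9.17×80 + 2.75×379 = 488.4 + 733.6 + 1042.25 = 2264.25
ΣP(Jan 2010)·Q(Feb 2010) = 24.24×15 + 8.24×80 + 2.89×379 = 363.6 + 659.2 + 1095.31 = 2118.11
Index = 2264.25 / 2118.11 × 100 = 106.8995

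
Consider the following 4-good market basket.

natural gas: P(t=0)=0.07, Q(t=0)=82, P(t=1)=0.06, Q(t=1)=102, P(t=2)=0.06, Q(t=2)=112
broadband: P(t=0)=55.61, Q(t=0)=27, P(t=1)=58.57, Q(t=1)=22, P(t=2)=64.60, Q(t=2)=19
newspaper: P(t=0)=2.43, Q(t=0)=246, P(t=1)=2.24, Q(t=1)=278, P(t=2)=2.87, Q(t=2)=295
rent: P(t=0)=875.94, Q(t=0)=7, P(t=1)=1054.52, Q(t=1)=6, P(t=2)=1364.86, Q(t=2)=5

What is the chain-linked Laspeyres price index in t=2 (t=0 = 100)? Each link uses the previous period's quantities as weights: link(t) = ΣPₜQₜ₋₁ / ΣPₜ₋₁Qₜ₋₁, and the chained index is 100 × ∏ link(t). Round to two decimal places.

145.99

Link t=0→t=1:
ΣP(t=1)Q(t=0) = 0.06×82 + 58.57×27 + 2.24×246 + 1054.52×7 = 4.92 + 1581.39 + 551.04 + 7381.64 = 9518.99
ΣP(t=0)Q(t=0) = 0.07×82 + 55.61×27 + 2.43×246 + 875.94×7 = 5.74 + 1501.47 + 597.78 + 6131.58 = 8236.57
link = 9518.99/8236.57 = 1.155698
Link t=1→t=2:
ΣP(t=2)Q(t=1) = 0.06×102 + 64.60×22 + 2.87×278 + 1364.86×6 = 6.12 + 1421.2 + 797.86 + 8189.16 = 10414.34
ΣP(t=1)Q(t=1) = 0.06×102 + 58.57×22 + 2.24×278 + 1054.52×6 = 6.12 + 1288.54 + 622.72 + 6327.12 = 8244.5
link = 10414.34/8244.5 = 1.263186
Chained index = 100 × 1.155698 × 1.263186 = 145.9862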